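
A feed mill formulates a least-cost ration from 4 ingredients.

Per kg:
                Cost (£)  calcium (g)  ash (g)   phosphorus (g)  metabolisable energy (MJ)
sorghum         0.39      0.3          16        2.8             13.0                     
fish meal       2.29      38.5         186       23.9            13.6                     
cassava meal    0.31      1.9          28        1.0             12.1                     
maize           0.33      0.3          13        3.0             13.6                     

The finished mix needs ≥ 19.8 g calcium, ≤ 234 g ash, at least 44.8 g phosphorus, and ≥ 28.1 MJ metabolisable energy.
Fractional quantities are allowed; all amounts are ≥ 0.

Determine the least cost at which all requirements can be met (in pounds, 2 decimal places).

Let x1 = kg of sorghum, x2 = kg of fish meal, x3 = kg of cassava meal, x4 = kg of maize.
min 0.39x1 + 2.29x2 + 0.31x3 + 0.33x4 s.t.:
  0.3x1 + 38.5x2 + 1.9x3 + 0.3x4 ≥ 19.8   (calcium)
  16x1 + 186x2 + 28x3 + 13x4 ≤ 234   (ash)
  2.8x1 + 23.9x2 + 1x3 + 3x4 ≥ 44.8   (phosphorus)
  13x1 + 13.6x2 + 12.1x3 + 13.6x4 ≥ 28.1   (metabolisable energy)
  x1, x2, x3, x4 ≥ 0.
At the optimum only fish meal, maize are positive (sorghum, cassava meal = 0). The ash and phosphorus requirements are met with equality.
So fish meal = 0.4836 kg, maize = 11.08 kg.
Cost = 2.29·0.4836 + 0.33·11.08 = 4.7638.

£4.76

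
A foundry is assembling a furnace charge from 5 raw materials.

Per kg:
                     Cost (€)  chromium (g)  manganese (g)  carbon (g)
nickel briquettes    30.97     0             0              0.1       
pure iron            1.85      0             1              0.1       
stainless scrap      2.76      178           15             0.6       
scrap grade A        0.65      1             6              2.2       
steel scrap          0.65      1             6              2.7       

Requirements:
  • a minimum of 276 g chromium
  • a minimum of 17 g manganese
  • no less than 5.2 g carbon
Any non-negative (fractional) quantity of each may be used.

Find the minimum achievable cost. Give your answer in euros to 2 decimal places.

Let x1 = kg of nickel briquettes, x2 = kg of pure iron, x3 = kg of stainless scrap, x4 = kg of scrap grade A, x5 = kg of steel scrap.
Minimize 30.97x1 + 1.85x2 + 2.76x3 + 0.65x4 + 0.65x5 subject to:
  178x3 + 1x4 + 1x5 ≥ 276   (chromium)
  1x2 + 15x3 + 6x4 + 6x5 ≥ 17   (manganese)
  0.1x1 + 0.1x2 + 0.6x3 + 2.2x4 + 2.7x5 ≥ 5.2   (carbon)
  x1, x2, x3, x4, x5 ≥ 0.
The minimum-cost mix takes nothing from nickel briquettes, pure iron, scrap grade A — only stainless scrap, steel scrap. The chromium and carbon requirements are met with equality.
So stainless scrap = 1.542 kg, steel scrap = 1.583 kg.
Hence cost = 2.76·1.542 + 0.65·1.583 = €5.2849.

€5.28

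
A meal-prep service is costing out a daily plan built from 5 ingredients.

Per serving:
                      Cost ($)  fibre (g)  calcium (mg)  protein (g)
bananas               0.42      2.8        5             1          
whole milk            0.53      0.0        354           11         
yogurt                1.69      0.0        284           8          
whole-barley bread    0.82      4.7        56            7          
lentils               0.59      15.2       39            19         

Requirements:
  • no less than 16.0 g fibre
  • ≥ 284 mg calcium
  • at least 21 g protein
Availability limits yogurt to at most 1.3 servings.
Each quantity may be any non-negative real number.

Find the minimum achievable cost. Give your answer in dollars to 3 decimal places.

$0.985

Let x1 = servings of bananas, x2 = servings of whole milk, x3 = servings of yogurt, x4 = servings of whole-barley bread, x5 = servings of lentils.
Minimize 0.42x1 + 0.53x2 + 1.69x3 + 0.82x4 + 0.59x5 s.t.:
  2.8x1 + 4.7x4 + 15.2x5 ≥ 16   (fibre)
  5x1 + 354x2 + 284x3 + 56x4 + 39x5 ≥ 284   (calcium)
  1x1 + 11x2 + 8x3 + 7x4 + 19x5 ≥ 21   (protein)
  x3 ≤ 1.3
  x1, x2, x3, x4, x5 ≥ 0.
At the optimum only whole milk, lentils are positive (bananas, yogurt, whole-barley bread = 0). The fibre and calcium requirements are met with equality.
That vertex is x2 = 0.6863, x5 = 1.053.
Objective = 0.53·0.6863 + 0.59·1.053 = 0.98501.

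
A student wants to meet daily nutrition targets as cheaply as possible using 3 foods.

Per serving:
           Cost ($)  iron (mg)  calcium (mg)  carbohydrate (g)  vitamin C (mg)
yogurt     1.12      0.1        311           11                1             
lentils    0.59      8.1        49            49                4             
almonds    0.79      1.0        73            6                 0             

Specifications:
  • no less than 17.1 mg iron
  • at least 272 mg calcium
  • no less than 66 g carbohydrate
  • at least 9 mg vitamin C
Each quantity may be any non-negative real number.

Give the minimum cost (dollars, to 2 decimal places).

Set it up as a linear program. Let x1 = servings of yogurt, x2 = servings of lentils, x3 = servings of almonds.
Minimize 1.12x1 + 0.59x2 + 0.79x3 subject to:
  0.1x1 + 8.1x2 + 1x3 ≥ 17.1   (iron)
  311x1 + 49x2 + 73x3 ≥ 272   (calcium)
  11x1 + 49x2 + 6x3 ≥ 66   (carbohydrate)
  1x1 + 4x2 ≥ 9   (vitamin C)
  x1, x2, x3 ≥ 0.
At the optimum only yogurt, lentils are positive (almonds = 0). Binding constraints: calcium and vitamin C.
Solving gives x1 = 0.5414, x2 = 2.115.
Cost = 1.12·0.5414 + 0.59·2.115 = 1.8542.

$1.85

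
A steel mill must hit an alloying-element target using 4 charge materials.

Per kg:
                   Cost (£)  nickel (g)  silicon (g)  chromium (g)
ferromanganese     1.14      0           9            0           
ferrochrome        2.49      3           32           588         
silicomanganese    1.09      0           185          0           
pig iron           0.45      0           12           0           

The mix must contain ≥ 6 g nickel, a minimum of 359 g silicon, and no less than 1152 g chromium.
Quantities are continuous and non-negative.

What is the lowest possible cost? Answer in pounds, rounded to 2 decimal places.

£6.72

This is a linear program. Let x1 = kg of ferromanganese, x2 = kg of ferrochrome, x3 = kg of silicomanganese, x4 = kg of pig iron.
Minimize 1.14x1 + 2.49x2 + 1.09x3 + 0.45x4 s.t.:
  3x2 ≥ 6   (nickel)
  9x1 + 32x2 + 185x3 + 12x4 ≥ 359   (silicon)
  588x2 ≥ 1152   (chromium)
  x1, x2, x3, x4 ≥ 0.
The minimum-cost mix takes nothing from ferromanganese, pig iron — only ferrochrome, silicomanganese. There the nickel and silicon constraints are tight.
That vertex is x2 = 2, x3 = 1.595.
Objective = 2.49·2 + 1.09·1.595 = 6.7186.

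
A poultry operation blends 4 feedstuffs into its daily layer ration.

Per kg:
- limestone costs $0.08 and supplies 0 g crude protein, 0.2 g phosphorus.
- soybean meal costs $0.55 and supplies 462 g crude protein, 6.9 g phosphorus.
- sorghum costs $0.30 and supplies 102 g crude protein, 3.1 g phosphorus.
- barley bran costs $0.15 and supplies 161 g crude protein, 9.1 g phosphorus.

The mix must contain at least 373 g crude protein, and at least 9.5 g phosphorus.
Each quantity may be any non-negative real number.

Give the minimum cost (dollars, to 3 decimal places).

Let x1 = kg of limestone, x2 = kg of soybean meal, x3 = kg of sorghum, x4 = kg of barley bran.
Minimise 0.08x1 + 0.55x2 + 0.3x3 + 0.15x4 subject to:
  462x2 + 102x3 + 161x4 ≥ 373   (crude protein)
  0.2x1 + 6.9x2 + 3.1x3 + 9.1x4 ≥ 9.5   (phosphorus)
  x1, x2, x3, x4 ≥ 0.
The cheapest feasible vertex uses only barley bran; limestone, soybean meal, sorghum are not used. Binding constraint: crude protein.
Optimal quantities: barley bran = 2.317 kg.
Objective = 0.15·2.317 = 0.34755.

$0.348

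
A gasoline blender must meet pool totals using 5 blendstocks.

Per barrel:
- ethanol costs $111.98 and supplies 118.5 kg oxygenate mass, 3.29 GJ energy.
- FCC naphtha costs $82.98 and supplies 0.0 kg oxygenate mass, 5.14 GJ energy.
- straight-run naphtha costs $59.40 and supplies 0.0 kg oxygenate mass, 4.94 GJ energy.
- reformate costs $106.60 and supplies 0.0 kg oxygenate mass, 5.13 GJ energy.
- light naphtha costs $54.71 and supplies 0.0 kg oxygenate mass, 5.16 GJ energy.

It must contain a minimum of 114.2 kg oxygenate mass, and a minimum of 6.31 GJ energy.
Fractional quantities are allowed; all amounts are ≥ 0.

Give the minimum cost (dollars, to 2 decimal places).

$141.20

Set it up as a linear program. Let x1 = barrels of ethanol, x2 = barrels of FCC naphtha, x3 = barrels of straight-run naphtha, x4 = barrels of reformate, x5 = barrels of light naphtha.
Minimise 111.98x1 + 82.98x2 + 59.4x3 + 106.6x4 + 54.71x5 s.t.:
  118.5x1 ≥ 114.2   (oxygenate mass)
  3.29x1 + 5.14x2 + 4.94x3 + 5.13x4 + 5.16x5 ≥ 6.31   (energy)
  x1, x2, x3, x4, x5 ≥ 0.
At the optimum only ethanol, light naphtha are positive (FCC naphtha, straight-run naphtha, reformate = 0). Binding constraints: oxygenate mass and energy.
So ethanol = 0.9637 barrels, light naphtha = 0.6084 barrels.
Cost = 111.98·0.9637 + 54.71·0.6084 = 141.2007.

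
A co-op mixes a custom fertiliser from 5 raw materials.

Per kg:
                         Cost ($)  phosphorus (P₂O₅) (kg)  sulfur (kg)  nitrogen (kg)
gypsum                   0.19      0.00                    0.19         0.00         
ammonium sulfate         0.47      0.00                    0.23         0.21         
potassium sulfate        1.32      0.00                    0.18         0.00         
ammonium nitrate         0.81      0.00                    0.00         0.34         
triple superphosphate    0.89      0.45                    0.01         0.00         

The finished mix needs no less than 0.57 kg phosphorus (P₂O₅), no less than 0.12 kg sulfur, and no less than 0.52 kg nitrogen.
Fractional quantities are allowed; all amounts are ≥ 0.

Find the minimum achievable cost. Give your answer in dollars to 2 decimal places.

Set it up as a linear program. Let x1 = kg of gypsum, x2 = kg of ammonium sulfate, x3 = kg of potassium sulfate, x4 = kg of ammonium nitrate, x5 = kg of triple superphosphate.
Minimise 0.19x1 + 0.47x2 + 1.32x3 + 0.81x4 + 0.89x5 with:
  0.45x5 ≥ 0.57   (phosphorus (P₂O₅))
  0.19x1 + 0.23x2 + 0.18x3 + 0.01x5 ≥ 0.12   (sulfur)
  0.21x2 + 0.34x4 ≥ 0.52   (nitrogen)
  x1, x2, x3, x4, x5 ≥ 0.
The optimal basis is {ammonium sulfate, triple superphosphate}; gypsum, potassium sulfate, ammonium nitrate drop out. The phosphorus (P₂O₅) and nitrogen requirements are met with equality.
So ammonium sulfate = 2.476 kg, triple superphosphate = 1.267 kg.
Cost = 0.47·2.476 + 0.89·1.267 = 2.2914.

$2.29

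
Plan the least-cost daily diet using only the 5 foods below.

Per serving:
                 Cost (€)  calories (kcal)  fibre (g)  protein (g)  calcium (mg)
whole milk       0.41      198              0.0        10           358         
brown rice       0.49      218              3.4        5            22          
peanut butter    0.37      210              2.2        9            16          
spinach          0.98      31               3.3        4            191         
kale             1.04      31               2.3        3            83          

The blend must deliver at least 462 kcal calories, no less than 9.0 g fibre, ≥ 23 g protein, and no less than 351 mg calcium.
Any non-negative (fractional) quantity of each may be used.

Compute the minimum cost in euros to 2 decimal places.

€1.65

Let x1 = servings of whole milk, x2 = servings of brown rice, x3 = servings of peanut butter, x4 = servings of spinach, x5 = servings of kale.
min 0.41x1 + 0.49x2 + 0.37x3 + 0.98x4 + 1.04x5 with:
  198x1 + 218x2 + 210x3 + 31x4 + 31x5 ≥ 462   (calories)
  3.4x2 + 2.2x3 + 3.3x4 + 2.3x5 ≥ 9   (fibre)
  10x1 + 5x2 + 9x3 + 4x4 + 3x5 ≥ 23   (protein)
  358x1 + 22x2 + 16x3 + 191x4 + 83x5 ≥ 351   (calcium)
  x1, x2, x3, x4, x5 ≥ 0.
The minimum-cost mix takes nothing from spinach, kale — only whole milk, brown rice, peanut butter. Binding constraints: fibre, protein, calcium.
So whole milk = 0.8164 servings, brown rice = 2.467 servings, peanut butter = 0.2777 servings.
Hence cost = 0.41·0.8164 + 0.49·2.467 + 0.37·0.2777 = €1.6463.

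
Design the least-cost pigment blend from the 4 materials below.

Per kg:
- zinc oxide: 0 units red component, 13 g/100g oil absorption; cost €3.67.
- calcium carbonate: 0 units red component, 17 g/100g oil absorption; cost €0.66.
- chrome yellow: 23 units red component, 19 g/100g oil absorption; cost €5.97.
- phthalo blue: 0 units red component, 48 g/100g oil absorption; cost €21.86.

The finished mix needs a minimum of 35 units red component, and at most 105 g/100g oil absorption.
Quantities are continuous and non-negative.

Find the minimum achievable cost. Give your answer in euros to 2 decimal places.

€9.08

Let x1 = kg of zinc oxide, x2 = kg of calcium carbonate, x3 = kg of chrome yellow, x4 = kg of phthalo blue.
min 3.67x1 + 0.66x2 + 5.97x3 + 21.86x4 s.t.:
  23x3 ≥ 35   (red component)
  13x1 + 17x2 + 19x3 + 48x4 ≤ 105   (oil absorption)
  x1, x2, x3, x4 ≥ 0.
The cheapest feasible vertex uses only chrome yellow; zinc oxide, calcium carbonate, phthalo blue are not used. Binding constraint: red component.
Optimal quantities: chrome yellow = 1.5217 kg.
Hence cost = 5.97·1.5217 = €9.0845.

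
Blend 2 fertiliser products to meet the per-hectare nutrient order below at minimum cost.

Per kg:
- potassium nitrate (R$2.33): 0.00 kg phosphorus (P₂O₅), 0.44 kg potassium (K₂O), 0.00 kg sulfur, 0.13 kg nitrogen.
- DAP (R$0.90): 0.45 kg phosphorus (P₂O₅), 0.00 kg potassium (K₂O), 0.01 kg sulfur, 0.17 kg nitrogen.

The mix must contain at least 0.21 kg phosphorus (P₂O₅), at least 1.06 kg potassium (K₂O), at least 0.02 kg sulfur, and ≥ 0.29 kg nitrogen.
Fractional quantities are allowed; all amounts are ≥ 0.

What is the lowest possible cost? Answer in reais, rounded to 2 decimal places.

This is a linear program. Let x1 = kg of potassium nitrate, x2 = kg of DAP.
Minimise 2.33x1 + 0.9x2 s.t.:
  0.45x2 ≥ 0.21   (phosphorus (P₂O₅))
  0.44x1 ≥ 1.06   (potassium (K₂O))
  0.01x2 ≥ 0.02   (sulfur)
  0.13x1 + 0.17x2 ≥ 0.29   (nitrogen)
  x1, x2 ≥ 0.
Both inputs are positive at the optimum. The potassium (K₂O) and sulfur requirements are met with equality.
Optimal quantities: potassium nitrate = 2.409 kg, DAP = 2 kg.
Hence cost = 2.33·2.409 + 0.9·2 = R$7.4130.

R$7.41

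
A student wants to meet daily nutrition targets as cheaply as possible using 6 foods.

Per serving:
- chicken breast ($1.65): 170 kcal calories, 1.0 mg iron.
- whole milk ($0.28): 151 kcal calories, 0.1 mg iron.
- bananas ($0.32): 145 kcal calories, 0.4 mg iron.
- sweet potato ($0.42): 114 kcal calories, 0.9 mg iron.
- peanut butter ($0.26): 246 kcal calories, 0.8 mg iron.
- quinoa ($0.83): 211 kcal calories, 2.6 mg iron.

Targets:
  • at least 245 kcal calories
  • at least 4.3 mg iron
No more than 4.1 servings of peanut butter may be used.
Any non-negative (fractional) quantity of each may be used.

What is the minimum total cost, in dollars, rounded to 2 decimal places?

$1.37

Let x1 = servings of chicken breast, x2 = servings of whole milk, x3 = servings of bananas, x4 = servings of sweet potato, x5 = servings of peanut butter, x6 = servings of quinoa.
min 1.65x1 + 0.28x2 + 0.32x3 + 0.42x4 + 0.26x5 + 0.83x6 subject to:
  170x1 + 151x2 + 145x3 + 114x4 + 246x5 + 211x6 ≥ 245   (calories)
  1x1 + 0.1x2 + 0.4x3 + 0.9x4 + 0.8x5 + 2.6x6 ≥ 4.3   (iron)
  x5 ≤ 4.1
  x1, x2, x3, x4, x5, x6 ≥ 0.
The optimal basis is {quinoa}; chicken breast, whole milk, bananas, sweet potato, peanut butter drop out. The iron requirement is met with equality.
Solving gives x6 = 1.654.
Total cost: 0.83·1.654 = 1.3728.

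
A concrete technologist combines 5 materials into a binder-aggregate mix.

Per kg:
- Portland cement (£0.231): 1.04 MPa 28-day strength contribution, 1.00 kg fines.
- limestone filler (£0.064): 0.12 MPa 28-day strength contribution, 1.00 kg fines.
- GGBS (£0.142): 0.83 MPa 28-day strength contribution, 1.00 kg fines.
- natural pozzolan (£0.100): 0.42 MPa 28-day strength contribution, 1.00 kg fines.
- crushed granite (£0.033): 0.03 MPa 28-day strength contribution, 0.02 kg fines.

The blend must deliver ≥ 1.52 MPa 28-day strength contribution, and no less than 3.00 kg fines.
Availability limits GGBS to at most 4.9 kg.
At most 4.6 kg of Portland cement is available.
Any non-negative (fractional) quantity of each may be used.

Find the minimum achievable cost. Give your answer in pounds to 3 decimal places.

£0.319

Treat it as an LP. Let x1 = kg of Portland cement, x2 = kg of limestone filler, x3 = kg of GGBS, x4 = kg of natural pozzolan, x5 = kg of crushed granite.
Minimise 0.231x1 + 0.064x2 + 0.142x3 + 0.1x4 + 0.033x5 s.t.:
  1.04x1 + 0.12x2 + 0.83x3 + 0.42x4 + 0.03x5 ≥ 1.52   (28-day strength contribution)
  1x1 + 1x2 + 1x3 + 1x4 + 0.02x5 ≥ 3   (fines)
  x3 ≤ 4.9
  x1 ≤ 4.6
  x1, x2, x3, x4, x5 ≥ 0.
The cheapest feasible vertex uses only limestone filler, GGBS; Portland cement, natural pozzolan, crushed granite are not used. There the 28-day strength contribution and fines constraints are tight.
So limestone filler = 1.366 kg, GGBS = 1.634 kg.
Hence cost = 0.064·1.366 + 0.142·1.634 = £0.31945.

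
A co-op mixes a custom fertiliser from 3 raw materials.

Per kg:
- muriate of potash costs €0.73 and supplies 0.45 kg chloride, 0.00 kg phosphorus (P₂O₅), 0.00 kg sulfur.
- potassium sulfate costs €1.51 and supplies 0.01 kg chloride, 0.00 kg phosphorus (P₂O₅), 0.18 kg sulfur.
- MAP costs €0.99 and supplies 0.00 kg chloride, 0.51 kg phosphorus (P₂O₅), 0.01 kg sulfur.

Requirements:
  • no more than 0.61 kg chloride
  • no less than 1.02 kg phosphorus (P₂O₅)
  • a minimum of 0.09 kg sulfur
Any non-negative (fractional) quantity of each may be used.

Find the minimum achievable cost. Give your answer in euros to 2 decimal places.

Let x1 = kg of muriate of potash, x2 = kg of potassium sulfate, x3 = kg of MAP.
min 0.73x1 + 1.51x2 + 0.99x3 with:
  0.45x1 + 0.01x2 ≤ 0.61   (chloride)
  0.51x3 ≥ 1.02   (phosphorus (P₂O₅))
  0.18x2 + 0.01x3 ≥ 0.09   (sulfur)
  x1, x2, x3 ≥ 0.
The cheapest feasible vertex uses only potassium sulfate, MAP; muriate of potash is not used. The phosphorus (P₂O₅) and sulfur requirements are met with equality.
That vertex is x2 = 0.3889, x3 = 2.
Objective = 1.51·0.3889 + 0.99·2 = 2.5672.

€2.57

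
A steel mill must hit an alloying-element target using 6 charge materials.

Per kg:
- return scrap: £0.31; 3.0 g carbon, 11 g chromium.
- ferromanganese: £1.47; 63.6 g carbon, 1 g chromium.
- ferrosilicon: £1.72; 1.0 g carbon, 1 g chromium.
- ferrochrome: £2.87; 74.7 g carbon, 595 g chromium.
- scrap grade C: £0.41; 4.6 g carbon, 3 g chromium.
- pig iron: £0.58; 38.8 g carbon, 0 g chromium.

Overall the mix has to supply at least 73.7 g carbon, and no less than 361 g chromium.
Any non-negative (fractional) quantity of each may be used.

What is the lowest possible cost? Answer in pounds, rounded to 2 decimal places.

£2.17

Set it up as a linear program. Let x1 = kg of return scrap, x2 = kg of ferromanganese, x3 = kg of ferrosilicon, x4 = kg of ferrochrome, x5 = kg of scrap grade C, x6 = kg of pig iron.
min 0.31x1 + 1.47x2 + 1.72x3 + 2.87x4 + 0.41x5 + 0.58x6 s.t.:
  3x1 + 63.6x2 + 1x3 + 74.7x4 + 4.6x5 + 38.8x6 ≥ 73.7   (carbon)
  11x1 + 1x2 + 1x3 + 595x4 + 3x5 ≥ 361   (chromium)
  x1, x2, x3, x4, x5, x6 ≥ 0.
At the optimum only ferrochrome, pig iron are positive (return scrap, ferromanganese, ferrosilicon, scrap grade C = 0). Binding constraints: carbon and chromium.
That vertex is x4 = 0.6067, x6 = 0.7314.
Cost = 2.87·0.6067 + 0.58·0.7314 = 2.1654.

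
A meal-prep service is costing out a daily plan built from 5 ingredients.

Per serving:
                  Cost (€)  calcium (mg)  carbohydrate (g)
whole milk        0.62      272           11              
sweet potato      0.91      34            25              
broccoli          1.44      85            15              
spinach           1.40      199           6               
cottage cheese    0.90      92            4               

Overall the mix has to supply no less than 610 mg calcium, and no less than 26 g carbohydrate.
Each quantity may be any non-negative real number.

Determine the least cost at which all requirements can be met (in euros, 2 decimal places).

Set it up as a linear program. Let x1 = servings of whole milk, x2 = servings of sweet potato, x3 = servings of broccoli, x4 = servings of spinach, x5 = servings of cottage cheese.
Minimise 0.62x1 + 0.91x2 + 1.44x3 + 1.4x4 + 0.9x5 s.t.:
  272x1 + 34x2 + 85x3 + 199x4 + 92x5 ≥ 610   (calcium)
  11x1 + 25x2 + 15x3 + 6x4 + 4x5 ≥ 26   (carbohydrate)
  x1, x2, x3, x4, x5 ≥ 0.
The optimal basis is {whole milk, sweet potato}; broccoli, spinach, cottage cheese drop out. Binding constraints: calcium and carbohydrate.
That vertex is x1 = 2.236, x2 = 0.05633.
Objective = 0.62·2.236 + 0.91·0.05633 = 1.4376.

€1.44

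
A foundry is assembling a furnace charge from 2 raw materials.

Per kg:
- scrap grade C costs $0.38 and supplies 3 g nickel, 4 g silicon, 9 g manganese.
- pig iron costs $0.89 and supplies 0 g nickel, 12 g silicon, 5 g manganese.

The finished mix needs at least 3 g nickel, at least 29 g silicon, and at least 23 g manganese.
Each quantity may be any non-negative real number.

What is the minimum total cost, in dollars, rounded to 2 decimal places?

$2.27

Set it up as a linear program. Let x1 = kg of scrap grade C, x2 = kg of pig iron.
min 0.38x1 + 0.89x2 s.t.:
  3x1 ≥ 3   (nickel)
  4x1 + 12x2 ≥ 29   (silicon)
  9x1 + 5x2 ≥ 23   (manganese)
  x1, x2 ≥ 0.
Both inputs are positive at the optimum. The silicon and manganese requirements are met with equality.
Optimal quantities: scrap grade C = 1.489 kg, pig iron = 1.92 kg.
Hence cost = 0.38·1.489 + 0.89·1.92 = $2.2746.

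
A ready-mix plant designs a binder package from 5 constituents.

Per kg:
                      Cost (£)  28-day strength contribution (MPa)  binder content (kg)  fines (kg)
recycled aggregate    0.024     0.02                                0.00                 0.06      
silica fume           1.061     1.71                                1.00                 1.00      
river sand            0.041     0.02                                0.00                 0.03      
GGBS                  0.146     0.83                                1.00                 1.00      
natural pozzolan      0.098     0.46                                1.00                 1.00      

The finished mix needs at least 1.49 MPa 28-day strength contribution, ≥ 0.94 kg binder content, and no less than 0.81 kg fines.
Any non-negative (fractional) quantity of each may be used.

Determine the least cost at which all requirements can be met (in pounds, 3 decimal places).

£0.262

This is a linear program. Let x1 = kg of recycled aggregate, x2 = kg of silica fume, x3 = kg of river sand, x4 = kg of GGBS, x5 = kg of natural pozzolan.
Minimise 0.024x1 + 1.061x2 + 0.041x3 + 0.146x4 + 0.098x5 s.t.:
  0.02x1 + 1.71x2 + 0.02x3 + 0.83x4 + 0.46x5 ≥ 1.49   (28-day strength contribution)
  1x2 + 1x4 + 1x5 ≥ 0.94   (binder content)
  0.06x1 + 1x2 + 0.03x3 + 1x4 + 1x5 ≥ 0.81   (fines)
  x1, x2, x3, x4, x5 ≥ 0.
The optimal basis is {GGBS}; recycled aggregate, silica fume, river sand, natural pozzolan drop out. Binding constraint: 28-day strength contribution.
That vertex is x4 = 1.795.
Hence cost = 0.146·1.795 = £0.26207.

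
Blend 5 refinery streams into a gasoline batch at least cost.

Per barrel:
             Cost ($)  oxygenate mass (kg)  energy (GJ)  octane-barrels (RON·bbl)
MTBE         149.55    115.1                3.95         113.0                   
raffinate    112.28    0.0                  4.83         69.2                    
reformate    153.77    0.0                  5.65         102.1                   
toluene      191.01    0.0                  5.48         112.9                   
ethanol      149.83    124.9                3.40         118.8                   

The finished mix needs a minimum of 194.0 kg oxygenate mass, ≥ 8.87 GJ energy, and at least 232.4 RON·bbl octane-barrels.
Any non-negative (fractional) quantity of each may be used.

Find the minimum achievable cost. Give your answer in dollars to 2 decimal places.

$312.90

This is a linear program. Let x1 = barrels of MTBE, x2 = barrels of raffinate, x3 = barrels of reformate, x4 = barrels of toluene, x5 = barrels of ethanol.
min 149.55x1 + 112.28x2 + 153.77x3 + 191.01x4 + 149.83x5 with:
  115.1x1 + 124.9x5 ≥ 194   (oxygenate mass)
  3.95x1 + 4.83x2 + 5.65x3 + 5.48x4 + 3.4x5 ≥ 8.87   (energy)
  113x1 + 69.2x2 + 102.1x3 + 112.9x4 + 118.8x5 ≥ 232.4   (octane-barrels)
  x1, x2, x3, x4, x5 ≥ 0.
The cheapest feasible vertex uses only MTBE, raffinate, ethanol; reformate, toluene are not used. Binding constraints: oxygenate mass, energy, octane-barrels.
So MTBE = 0.43333 barrels, raffinate = 0.66978 barrels, ethanol = 1.1539 barrels.
Cost = 149.55·0.43333 + 112.28·0.66978 + 149.83·1.1539 = 312.8962.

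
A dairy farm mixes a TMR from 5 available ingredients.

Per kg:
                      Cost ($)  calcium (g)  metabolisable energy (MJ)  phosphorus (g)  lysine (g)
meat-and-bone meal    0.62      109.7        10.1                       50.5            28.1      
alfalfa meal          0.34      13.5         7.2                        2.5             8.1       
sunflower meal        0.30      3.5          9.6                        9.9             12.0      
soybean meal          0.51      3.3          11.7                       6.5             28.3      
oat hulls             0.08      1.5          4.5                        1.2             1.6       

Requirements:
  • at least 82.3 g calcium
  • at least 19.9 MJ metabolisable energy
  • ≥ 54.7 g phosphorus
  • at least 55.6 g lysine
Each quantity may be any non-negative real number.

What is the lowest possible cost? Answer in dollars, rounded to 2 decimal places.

This is a linear program. Let x1 = kg of meat-and-bone meal, x2 = kg of alfalfa meal, x3 = kg of sunflower meal, x4 = kg of soybean meal, x5 = kg of oat hulls.
min 0.62x1 + 0.34x2 + 0.3x3 + 0.51x4 + 0.08x5 subject to:
  109.7x1 + 13.5x2 + 3.5x3 + 3.3x4 + 1.5x5 ≥ 82.3   (calcium)
  10.1x1 + 7.2x2 + 9.6x3 + 11.7x4 + 4.5x5 ≥ 19.9   (metabolisable energy)
  50.5x1 + 2.5x2 + 9.9x3 + 6.5x4 + 1.2x5 ≥ 54.7   (phosphorus)
  28.1x1 + 8.1x2 + 12x3 + 28.3x4 + 1.6x5 ≥ 55.6   (lysine)
  x1, x2, x3, x4, x5 ≥ 0.
The minimum-cost mix takes nothing from alfalfa meal, sunflower meal, oat hulls — only meat-and-bone meal, soybean meal. Binding constraints: phosphorus and lysine.
Solving gives x1 = 0.952, x4 = 1.019.
Total cost: 0.62·0.952 + 0.51·1.019 = 1.1099.

$1.11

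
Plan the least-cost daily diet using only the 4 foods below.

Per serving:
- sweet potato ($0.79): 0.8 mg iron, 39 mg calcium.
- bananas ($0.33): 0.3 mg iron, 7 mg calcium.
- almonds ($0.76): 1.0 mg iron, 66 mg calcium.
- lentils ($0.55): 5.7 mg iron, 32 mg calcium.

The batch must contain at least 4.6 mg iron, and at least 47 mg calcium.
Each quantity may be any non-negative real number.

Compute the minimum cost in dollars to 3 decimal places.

$0.677

Set it up as a linear program. Let x1 = servings of sweet potato, x2 = servings of bananas, x3 = servings of almonds, x4 = servings of lentils.
Minimise 0.79x1 + 0.33x2 + 0.76x3 + 0.55x4 with:
  0.8x1 + 0.3x2 + 1x3 + 5.7x4 ≥ 4.6   (iron)
  39x1 + 7x2 + 66x3 + 32x4 ≥ 47   (calcium)
  x1, x2, x3, x4 ≥ 0.
The cheapest feasible vertex uses only almonds, lentils; sweet potato, bananas are not used. The iron and calcium requirements are met with equality.
Optimal quantities: almonds = 0.3507 servings, lentils = 0.7455 servings.
Cost = 0.76·0.3507 + 0.55·0.7455 = 0.67656.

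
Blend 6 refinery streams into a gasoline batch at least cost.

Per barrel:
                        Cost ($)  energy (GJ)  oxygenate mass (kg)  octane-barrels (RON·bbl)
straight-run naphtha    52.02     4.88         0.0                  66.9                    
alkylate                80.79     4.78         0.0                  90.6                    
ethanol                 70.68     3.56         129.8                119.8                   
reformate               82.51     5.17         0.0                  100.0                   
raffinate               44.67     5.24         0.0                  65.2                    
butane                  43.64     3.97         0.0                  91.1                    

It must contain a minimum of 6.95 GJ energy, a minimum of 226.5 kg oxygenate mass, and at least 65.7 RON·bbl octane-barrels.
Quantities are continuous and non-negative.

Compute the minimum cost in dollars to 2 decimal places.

$129.63

Treat it as an LP. Let x1 = barrels of straight-run naphtha, x2 = barrels of alkylate, x3 = barrels of ethanol, x4 = barrels of reformate, x5 = barrels of raffinate, x6 = barrels of butane.
min 52.02x1 + 80.79x2 + 70.68x3 + 82.51x4 + 44.67x5 + 43.64x6 with:
  4.88x1 + 4.78x2 + 3.56x3 + 5.17x4 + 5.24x5 + 3.97x6 ≥ 6.95   (energy)
  129.8x3 ≥ 226.5   (oxygenate mass)
  66.9x1 + 90.6x2 + 119.8x3 + 100x4 + 65.2x5 + 91.1x6 ≥ 65.7   (octane-barrels)
  x1, x2, x3, x4, x5, x6 ≥ 0.
The minimum-cost mix takes nothing from straight-run naphtha, alkylate, reformate, butane — only ethanol, raffinate. Binding constraints: energy and oxygenate mass.
Optimal quantities: ethanol = 1.745 barrels, raffinate = 0.1408 barrels.
Hence cost = 70.68·1.745 + 44.67·0.1408 = $129.6261.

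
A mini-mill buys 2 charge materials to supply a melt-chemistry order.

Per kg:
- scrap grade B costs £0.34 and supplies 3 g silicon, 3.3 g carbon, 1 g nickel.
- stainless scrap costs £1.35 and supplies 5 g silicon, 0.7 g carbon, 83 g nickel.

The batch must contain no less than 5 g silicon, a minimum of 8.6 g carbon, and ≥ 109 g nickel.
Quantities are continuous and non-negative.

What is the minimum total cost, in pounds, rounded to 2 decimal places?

£2.53

Let x1 = kg of scrap grade B, x2 = kg of stainless scrap.
min 0.34x1 + 1.35x2 subject to:
  3x1 + 5x2 ≥ 5   (silicon)
  3.3x1 + 0.7x2 ≥ 8.6   (carbon)
  1x1 + 83x2 ≥ 109   (nickel)
  x1, x2 ≥ 0.
Both inputs are positive at the optimum. There the carbon and nickel constraints are tight.
That vertex is x1 = 2.333, x2 = 1.285.
Objective = 0.34·2.333 + 1.35·1.285 = 2.5280.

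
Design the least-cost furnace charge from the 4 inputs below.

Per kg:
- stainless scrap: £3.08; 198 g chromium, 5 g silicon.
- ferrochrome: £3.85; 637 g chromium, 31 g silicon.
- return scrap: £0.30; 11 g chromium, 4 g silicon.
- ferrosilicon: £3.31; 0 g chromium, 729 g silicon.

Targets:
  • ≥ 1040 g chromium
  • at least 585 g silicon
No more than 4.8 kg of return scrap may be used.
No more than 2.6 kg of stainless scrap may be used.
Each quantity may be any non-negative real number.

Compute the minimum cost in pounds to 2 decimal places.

£8.71

Let x1 = kg of stainless scrap, x2 = kg of ferrochrome, x3 = kg of return scrap, x4 = kg of ferrosilicon.
Minimise 3.08x1 + 3.85x2 + 0.3x3 + 3.31x4 s.t.:
  198x1 + 637x2 + 11x3 ≥ 1040   (chromium)
  5x1 + 31x2 + 4x3 + 729x4 ≥ 585   (silicon)
  x3 ≤ 4.8
  x1 ≤ 2.6
  x1, x2, x3, x4 ≥ 0.
At the optimum only ferrochrome, ferrosilicon are positive (stainless scrap, return scrap = 0). Binding constraints: chromium and silicon.
Optimal quantities: ferrochrome = 1.633 kg, ferrosilicon = 0.733 kg.
Total cost: 3.85·1.633 + 3.31·0.733 = 8.7133.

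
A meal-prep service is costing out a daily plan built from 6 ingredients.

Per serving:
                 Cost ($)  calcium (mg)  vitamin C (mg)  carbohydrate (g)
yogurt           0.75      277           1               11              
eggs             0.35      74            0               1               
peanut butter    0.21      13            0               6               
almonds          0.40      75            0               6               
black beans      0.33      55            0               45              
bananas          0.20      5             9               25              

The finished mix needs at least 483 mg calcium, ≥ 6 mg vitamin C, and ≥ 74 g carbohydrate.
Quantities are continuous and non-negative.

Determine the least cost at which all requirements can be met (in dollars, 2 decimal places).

$1.58

Let x1 = servings of yogurt, x2 = servings of eggs, x3 = servings of peanut butter, x4 = servings of almonds, x5 = servings of black beans, x6 = servings of bananas.
Minimise 0.75x1 + 0.35x2 + 0.21x3 + 0.4x4 + 0.33x5 + 0.2x6 with:
  277x1 + 74x2 + 13x3 + 75x4 + 55x5 + 5x6 ≥ 483   (calcium)
  1x1 + 9x6 ≥ 6   (vitamin C)
  11x1 + 1x2 + 6x3 + 6x4 + 45x5 + 25x6 ≥ 74   (carbohydrate)
  x1, x2, x3, x4, x5, x6 ≥ 0.
At the optimum only yogurt, black beans, bananas are positive (eggs, peanut butter, almonds = 0). There the calcium, vitamin C, carbohydrate constraints are tight.
Optimal quantities: yogurt = 1.538 servings, black beans = 0.9931 servings, bananas = 0.4958 servings.
Cost = 0.75·1.538 + 0.33·0.9931 + 0.2·0.4958 = 1.5804.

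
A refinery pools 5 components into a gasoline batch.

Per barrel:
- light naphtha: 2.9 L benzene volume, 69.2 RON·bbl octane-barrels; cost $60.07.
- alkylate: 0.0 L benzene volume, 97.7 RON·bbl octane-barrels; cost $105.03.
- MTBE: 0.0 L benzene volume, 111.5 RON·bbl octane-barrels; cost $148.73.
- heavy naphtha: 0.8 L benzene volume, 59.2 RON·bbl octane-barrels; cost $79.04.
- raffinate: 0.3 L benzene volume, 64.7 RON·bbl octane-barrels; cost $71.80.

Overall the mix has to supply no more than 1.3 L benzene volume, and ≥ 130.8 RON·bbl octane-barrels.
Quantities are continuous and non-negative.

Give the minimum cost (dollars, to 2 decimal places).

$134.19

Let x1 = barrels of light naphtha, x2 = barrels of alkylate, x3 = barrels of MTBE, x4 = barrels of heavy naphtha, x5 = barrels of raffinate.
Minimize 60.07x1 + 105.03x2 + 148.73x3 + 79.04x4 + 71.8x5 with:
  2.9x1 + 0.8x4 + 0.3x5 ≤ 1.3   (benzene volume)
  69.2x1 + 97.7x2 + 111.5x3 + 59.2x4 + 64.7x5 ≥ 130.8   (octane-barrels)
  x1, x2, x3, x4, x5 ≥ 0.
The cheapest feasible vertex uses only light naphtha, alkylate; MTBE, heavy naphtha, raffinate are not used. Binding constraints: benzene volume and octane-barrels.
So light naphtha = 0.448276 barrels, alkylate = 1.02128 barrels.
Cost = 60.07·0.448276 + 105.03·1.02128 = 134.1930.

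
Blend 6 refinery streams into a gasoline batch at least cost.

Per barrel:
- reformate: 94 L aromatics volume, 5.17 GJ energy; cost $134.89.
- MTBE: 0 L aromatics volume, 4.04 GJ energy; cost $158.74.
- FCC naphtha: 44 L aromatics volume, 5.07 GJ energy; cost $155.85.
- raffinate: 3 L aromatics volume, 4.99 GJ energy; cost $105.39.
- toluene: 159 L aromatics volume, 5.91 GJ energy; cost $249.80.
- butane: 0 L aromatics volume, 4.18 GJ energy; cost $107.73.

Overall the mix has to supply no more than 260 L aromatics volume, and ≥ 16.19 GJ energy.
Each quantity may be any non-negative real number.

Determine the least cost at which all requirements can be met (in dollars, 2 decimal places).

$341.94

This is a linear program. Let x1 = barrels of reformate, x2 = barrels of MTBE, x3 = barrels of FCC naphtha, x4 = barrels of raffinate, x5 = barrels of toluene, x6 = barrels of butane.
Minimise 134.89x1 + 158.74x2 + 155.85x3 + 105.39x4 + 249.8x5 + 107.73x6 s.t.:
  94x1 + 44x3 + 3x4 + 159x5 ≤ 260   (aromatics volume)
  5.17x1 + 4.04x2 + 5.07x3 + 4.99x4 + 5.91x5 + 4.18x6 ≥ 16.19   (energy)
  x1, x2, x3, x4, x5, x6 ≥ 0.
The minimum-cost mix takes nothing from reformate, MTBE, FCC naphtha, toluene, butane — only raffinate. Binding constraint: energy.
Solving gives x4 = 3.2445.
Hence cost = 105.39·3.2445 = $341.9379.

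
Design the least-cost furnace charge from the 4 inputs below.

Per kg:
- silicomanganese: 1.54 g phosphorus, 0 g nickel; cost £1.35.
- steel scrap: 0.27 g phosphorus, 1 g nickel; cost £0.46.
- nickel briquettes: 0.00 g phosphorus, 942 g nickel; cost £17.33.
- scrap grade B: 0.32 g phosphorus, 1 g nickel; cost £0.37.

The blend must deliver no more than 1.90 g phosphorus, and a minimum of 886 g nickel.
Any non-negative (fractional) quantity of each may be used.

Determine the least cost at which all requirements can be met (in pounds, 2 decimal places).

Let x1 = kg of silicomanganese, x2 = kg of steel scrap, x3 = kg of nickel briquettes, x4 = kg of scrap grade B.
min 1.35x1 + 0.46x2 + 17.33x3 + 0.37x4 subject to:
  1.54x1 + 0.27x2 + 0.32x4 ≤ 1.9   (phosphorus)
  1x2 + 942x3 + 1x4 ≥ 886   (nickel)
  x1, x2, x3, x4 ≥ 0.
The minimum-cost mix takes nothing from silicomanganese, steel scrap, scrap grade B — only nickel briquettes. There the nickel constraint is tight.
Optimal quantities: nickel briquettes = 0.9406 kg.
Cost = 17.33·0.9406 = 16.3006.

£16.30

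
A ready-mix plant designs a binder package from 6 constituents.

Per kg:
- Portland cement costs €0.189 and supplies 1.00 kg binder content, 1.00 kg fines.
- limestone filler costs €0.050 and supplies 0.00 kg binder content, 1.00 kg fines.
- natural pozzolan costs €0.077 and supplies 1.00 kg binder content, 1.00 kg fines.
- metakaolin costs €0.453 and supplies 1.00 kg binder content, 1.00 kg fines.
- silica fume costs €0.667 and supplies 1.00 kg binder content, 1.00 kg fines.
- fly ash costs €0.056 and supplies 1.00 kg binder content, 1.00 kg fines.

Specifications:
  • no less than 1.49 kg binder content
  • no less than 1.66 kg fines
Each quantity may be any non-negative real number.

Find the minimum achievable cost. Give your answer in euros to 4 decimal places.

Set it up as a linear program. Let x1 = kg of Portland cement, x2 = kg of limestone filler, x3 = kg of natural pozzolan, x4 = kg of metakaolin, x5 = kg of silica fume, x6 = kg of fly ash.
min 0.189x1 + 0.05x2 + 0.077x3 + 0.453x4 + 0.667x5 + 0.056x6 s.t.:
  1x1 + 1x3 + 1x4 + 1x5 + 1x6 ≥ 1.49   (binder content)
  1x1 + 1x2 + 1x3 + 1x4 + 1x5 + 1x6 ≥ 1.66   (fines)
  x1, x2, x3, x4, x5, x6 ≥ 0.
The minimum-cost mix takes nothing from Portland cement, natural pozzolan, metakaolin, silica fume — only limestone filler, fly ash. Binding constraints: binder content and fines.
Optimal quantities: limestone filler = 0.17 kg, fly ash = 1.49 kg.
Objective = 0.05·0.17 + 0.056·1.49 = 0.091940.

€0.0919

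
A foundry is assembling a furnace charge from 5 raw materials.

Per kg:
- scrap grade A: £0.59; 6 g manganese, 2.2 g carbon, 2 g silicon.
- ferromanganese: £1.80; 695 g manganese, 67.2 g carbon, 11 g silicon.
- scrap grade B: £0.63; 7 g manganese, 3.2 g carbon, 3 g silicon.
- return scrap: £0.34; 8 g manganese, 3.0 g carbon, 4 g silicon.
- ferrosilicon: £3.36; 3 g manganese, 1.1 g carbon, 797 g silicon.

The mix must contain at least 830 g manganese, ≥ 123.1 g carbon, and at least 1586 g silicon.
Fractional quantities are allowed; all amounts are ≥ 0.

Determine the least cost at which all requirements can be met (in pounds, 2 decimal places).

Let x1 = kg of scrap grade A, x2 = kg of ferromanganese, x3 = kg of scrap grade B, x4 = kg of return scrap, x5 = kg of ferrosilicon.
min 0.59x1 + 1.8x2 + 0.63x3 + 0.34x4 + 3.36x5 s.t.:
  6x1 + 695x2 + 7x3 + 8x4 + 3x5 ≥ 830   (manganese)
  2.2x1 + 67.2x2 + 3.2x3 + 3x4 + 1.1x5 ≥ 123.1   (carbon)
  2x1 + 11x2 + 3x3 + 4x4 + 797x5 ≥ 1586   (silicon)
  x1, x2, x3, x4, x5 ≥ 0.
The cheapest feasible vertex uses only ferromanganese, ferrosilicon; scrap grade A, scrap grade B, return scrap are not used. Binding constraints: carbon and silicon.
Optimal quantities: ferromanganese = 1.8 kg, ferrosilicon = 1.965 kg.
Cost = 1.8·1.8 + 3.36·1.965 = 9.8424.

£9.84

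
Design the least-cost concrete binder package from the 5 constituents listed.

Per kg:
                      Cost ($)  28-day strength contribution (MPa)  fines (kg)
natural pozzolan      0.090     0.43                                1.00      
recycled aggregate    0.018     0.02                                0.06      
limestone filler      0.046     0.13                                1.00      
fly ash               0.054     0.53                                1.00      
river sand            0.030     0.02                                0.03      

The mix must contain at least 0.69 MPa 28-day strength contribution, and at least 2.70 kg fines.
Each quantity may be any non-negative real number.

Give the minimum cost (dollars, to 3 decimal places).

$0.131

Let x1 = kg of natural pozzolan, x2 = kg of recycled aggregate, x3 = kg of limestone filler, x4 = kg of fly ash, x5 = kg of river sand.
min 0.09x1 + 0.018x2 + 0.046x3 + 0.054x4 + 0.03x5 subject to:
  0.43x1 + 0.02x2 + 0.13x3 + 0.53x4 + 0.02x5 ≥ 0.69   (28-day strength contribution)
  1x1 + 0.06x2 + 1x3 + 1x4 + 0.03x5 ≥ 2.7   (fines)
  x1, x2, x3, x4, x5 ≥ 0.
At the optimum only limestone filler, fly ash are positive (natural pozzolan, recycled aggregate, river sand = 0). The 28-day strength contribution and fines requirements are met with equality.
That vertex is x3 = 1.853, x4 = 0.8475.
Objective = 0.046·1.853 + 0.054·0.8475 = 0.13100.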